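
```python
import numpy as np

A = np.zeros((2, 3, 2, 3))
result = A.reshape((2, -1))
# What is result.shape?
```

(2, 18)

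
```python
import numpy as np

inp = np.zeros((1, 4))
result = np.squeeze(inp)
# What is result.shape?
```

(4,)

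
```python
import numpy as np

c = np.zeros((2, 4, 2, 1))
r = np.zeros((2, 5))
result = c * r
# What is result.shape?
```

(2, 4, 2, 5)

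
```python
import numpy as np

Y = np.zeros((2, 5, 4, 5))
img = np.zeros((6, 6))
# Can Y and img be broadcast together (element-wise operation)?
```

No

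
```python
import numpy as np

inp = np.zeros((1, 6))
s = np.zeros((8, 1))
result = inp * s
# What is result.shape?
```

(8, 6)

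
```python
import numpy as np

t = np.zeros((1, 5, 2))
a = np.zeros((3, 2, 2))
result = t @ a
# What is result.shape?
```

(3, 5, 2)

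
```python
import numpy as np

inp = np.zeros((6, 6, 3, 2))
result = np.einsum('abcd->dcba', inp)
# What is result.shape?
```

(2, 3, 6, 6)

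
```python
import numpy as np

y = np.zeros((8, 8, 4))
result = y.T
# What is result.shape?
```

(4, 8, 8)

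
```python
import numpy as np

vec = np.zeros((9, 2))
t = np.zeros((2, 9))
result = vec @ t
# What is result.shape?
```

(9, 9)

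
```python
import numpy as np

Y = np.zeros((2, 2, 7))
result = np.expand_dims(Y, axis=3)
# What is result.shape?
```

(2, 2, 7, 1)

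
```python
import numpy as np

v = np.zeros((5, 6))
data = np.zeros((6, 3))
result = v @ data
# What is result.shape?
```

(5, 3)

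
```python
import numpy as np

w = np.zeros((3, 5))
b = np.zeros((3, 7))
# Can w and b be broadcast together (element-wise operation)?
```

No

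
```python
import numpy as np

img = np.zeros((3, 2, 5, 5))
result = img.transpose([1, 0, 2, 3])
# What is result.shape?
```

(2, 3, 5, 5)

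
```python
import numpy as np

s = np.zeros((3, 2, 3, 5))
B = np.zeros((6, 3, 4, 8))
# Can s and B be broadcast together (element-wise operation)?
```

No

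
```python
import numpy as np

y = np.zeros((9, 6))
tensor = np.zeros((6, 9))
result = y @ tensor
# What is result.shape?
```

(9, 9)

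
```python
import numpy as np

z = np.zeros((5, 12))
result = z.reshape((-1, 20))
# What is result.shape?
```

(3, 20)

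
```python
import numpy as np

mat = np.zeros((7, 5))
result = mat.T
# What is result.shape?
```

(5, 7)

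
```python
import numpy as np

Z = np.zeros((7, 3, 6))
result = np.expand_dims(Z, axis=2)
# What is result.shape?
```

(7, 3, 1, 6)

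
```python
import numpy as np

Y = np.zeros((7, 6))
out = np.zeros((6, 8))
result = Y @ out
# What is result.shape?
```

(7, 8)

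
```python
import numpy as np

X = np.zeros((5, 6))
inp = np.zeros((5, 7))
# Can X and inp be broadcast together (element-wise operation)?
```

No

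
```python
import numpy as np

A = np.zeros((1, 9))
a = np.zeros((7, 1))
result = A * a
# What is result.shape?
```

(7, 9)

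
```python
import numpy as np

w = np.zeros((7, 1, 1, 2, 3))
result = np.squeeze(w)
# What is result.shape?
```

(7, 2, 3)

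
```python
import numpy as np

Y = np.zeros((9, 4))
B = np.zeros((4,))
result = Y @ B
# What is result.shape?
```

(9,)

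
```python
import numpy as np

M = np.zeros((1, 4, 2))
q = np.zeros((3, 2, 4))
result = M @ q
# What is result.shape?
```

(3, 4, 4)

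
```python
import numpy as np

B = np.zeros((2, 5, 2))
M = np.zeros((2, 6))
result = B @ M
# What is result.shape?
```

(2, 5, 6)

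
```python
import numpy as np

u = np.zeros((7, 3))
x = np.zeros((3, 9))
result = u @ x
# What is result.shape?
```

(7, 9)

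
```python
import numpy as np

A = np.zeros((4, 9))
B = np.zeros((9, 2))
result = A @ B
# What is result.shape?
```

(4, 2)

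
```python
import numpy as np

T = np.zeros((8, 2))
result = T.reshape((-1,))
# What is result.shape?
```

(16,)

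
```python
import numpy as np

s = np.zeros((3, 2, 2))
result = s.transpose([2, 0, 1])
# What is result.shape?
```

(2, 3, 2)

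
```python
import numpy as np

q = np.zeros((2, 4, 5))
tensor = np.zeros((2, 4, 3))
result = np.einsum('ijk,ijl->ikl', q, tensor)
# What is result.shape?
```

(2, 5, 3)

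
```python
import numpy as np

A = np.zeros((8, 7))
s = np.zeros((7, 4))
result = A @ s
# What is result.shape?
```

(8, 4)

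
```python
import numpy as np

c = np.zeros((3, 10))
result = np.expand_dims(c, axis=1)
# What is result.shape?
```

(3, 1, 10)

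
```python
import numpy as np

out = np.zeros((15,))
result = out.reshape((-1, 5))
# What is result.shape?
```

(3, 5)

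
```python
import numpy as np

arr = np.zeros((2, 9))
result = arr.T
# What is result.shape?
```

(9, 2)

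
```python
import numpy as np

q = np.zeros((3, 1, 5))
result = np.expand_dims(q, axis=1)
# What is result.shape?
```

(3, 1, 1, 5)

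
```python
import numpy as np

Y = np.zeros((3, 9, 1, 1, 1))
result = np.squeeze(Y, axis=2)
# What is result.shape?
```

(3, 9, 1, 1)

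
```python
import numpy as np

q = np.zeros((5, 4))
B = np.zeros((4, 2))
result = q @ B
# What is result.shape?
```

(5, 2)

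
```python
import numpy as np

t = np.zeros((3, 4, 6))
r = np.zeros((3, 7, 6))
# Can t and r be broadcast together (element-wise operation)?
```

No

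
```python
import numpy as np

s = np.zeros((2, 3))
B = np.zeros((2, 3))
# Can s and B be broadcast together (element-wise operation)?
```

Yes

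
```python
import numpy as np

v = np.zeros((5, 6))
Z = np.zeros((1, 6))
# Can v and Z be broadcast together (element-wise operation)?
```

Yes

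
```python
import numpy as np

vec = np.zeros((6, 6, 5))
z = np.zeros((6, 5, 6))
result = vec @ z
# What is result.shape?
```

(6, 6, 6)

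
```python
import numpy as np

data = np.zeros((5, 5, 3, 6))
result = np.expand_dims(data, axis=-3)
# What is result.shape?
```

(5, 5, 1, 3, 6)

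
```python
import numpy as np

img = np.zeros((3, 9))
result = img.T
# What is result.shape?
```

(9, 3)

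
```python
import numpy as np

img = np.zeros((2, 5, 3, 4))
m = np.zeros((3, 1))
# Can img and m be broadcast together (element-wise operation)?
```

Yes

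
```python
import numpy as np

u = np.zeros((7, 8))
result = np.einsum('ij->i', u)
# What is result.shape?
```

(7,)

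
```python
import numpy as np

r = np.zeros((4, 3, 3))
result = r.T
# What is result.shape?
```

(3, 3, 4)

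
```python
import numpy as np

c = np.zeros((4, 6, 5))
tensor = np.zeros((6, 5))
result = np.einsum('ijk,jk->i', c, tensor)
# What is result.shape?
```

(4,)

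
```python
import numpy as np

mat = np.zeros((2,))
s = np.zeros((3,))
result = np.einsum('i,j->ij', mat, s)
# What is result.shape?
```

(2, 3)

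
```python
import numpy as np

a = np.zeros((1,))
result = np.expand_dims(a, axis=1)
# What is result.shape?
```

(1, 1)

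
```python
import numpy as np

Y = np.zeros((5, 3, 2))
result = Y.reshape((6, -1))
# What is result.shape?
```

(6, 5)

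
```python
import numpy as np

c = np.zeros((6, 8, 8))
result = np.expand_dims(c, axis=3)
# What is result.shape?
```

(6, 8, 8, 1)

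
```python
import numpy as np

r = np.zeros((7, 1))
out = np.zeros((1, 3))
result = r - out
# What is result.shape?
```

(7, 3)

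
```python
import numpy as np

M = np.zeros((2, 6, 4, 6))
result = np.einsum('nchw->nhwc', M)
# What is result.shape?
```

(2, 4, 6, 6)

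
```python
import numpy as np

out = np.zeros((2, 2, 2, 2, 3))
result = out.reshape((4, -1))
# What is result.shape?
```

(4, 12)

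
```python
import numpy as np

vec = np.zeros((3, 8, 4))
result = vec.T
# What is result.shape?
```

(4, 8, 3)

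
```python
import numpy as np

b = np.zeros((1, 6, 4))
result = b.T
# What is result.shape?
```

(4, 6, 1)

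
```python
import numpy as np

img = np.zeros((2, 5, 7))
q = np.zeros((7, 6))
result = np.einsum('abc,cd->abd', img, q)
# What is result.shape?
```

(2, 5, 6)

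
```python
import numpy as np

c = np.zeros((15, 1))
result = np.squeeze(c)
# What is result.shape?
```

(15,)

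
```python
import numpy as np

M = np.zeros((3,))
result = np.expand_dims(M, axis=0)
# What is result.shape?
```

(1, 3)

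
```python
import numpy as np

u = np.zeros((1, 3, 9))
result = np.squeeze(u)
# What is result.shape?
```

(3, 9)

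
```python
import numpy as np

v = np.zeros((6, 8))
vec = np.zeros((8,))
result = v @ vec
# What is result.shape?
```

(6,)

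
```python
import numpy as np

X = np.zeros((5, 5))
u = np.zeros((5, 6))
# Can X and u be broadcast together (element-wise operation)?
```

No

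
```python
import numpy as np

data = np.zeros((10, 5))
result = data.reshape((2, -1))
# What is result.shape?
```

(2, 25)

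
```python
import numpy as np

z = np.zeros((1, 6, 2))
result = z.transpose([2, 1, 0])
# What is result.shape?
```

(2, 6, 1)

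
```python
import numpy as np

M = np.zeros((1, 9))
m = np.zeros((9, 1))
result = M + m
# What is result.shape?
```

(9, 9)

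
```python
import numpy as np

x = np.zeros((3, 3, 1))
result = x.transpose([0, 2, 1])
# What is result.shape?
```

(3, 1, 3)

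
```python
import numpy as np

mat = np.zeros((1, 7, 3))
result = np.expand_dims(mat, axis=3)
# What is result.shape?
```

(1, 7, 3, 1)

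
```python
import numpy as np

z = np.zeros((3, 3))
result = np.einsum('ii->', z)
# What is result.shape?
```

()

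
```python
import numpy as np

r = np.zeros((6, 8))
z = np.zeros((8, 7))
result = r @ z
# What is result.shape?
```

(6, 7)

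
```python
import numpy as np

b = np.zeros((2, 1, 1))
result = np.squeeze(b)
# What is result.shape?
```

(2,)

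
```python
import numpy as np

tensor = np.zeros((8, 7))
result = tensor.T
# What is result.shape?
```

(7, 8)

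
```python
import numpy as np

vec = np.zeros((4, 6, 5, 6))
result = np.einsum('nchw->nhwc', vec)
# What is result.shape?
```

(4, 5, 6, 6)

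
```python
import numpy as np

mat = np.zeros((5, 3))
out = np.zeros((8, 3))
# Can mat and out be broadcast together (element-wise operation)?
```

No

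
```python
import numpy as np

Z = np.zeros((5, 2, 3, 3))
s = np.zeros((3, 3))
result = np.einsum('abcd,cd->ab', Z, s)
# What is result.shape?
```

(5, 2)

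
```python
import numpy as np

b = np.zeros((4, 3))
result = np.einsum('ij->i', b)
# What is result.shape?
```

(4,)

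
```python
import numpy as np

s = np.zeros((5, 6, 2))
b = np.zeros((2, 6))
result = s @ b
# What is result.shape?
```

(5, 6, 6)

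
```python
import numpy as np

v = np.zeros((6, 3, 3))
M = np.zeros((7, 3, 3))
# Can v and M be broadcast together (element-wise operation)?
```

No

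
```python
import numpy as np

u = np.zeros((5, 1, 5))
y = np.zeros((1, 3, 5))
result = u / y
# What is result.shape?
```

(5, 3, 5)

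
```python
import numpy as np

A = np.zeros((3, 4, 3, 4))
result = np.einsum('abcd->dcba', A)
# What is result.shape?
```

(4, 3, 4, 3)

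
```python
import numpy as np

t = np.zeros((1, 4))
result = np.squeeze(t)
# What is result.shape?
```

(4,)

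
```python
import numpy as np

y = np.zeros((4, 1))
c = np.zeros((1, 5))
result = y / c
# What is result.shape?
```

(4, 5)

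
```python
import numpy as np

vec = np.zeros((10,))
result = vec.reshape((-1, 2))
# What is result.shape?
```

(5, 2)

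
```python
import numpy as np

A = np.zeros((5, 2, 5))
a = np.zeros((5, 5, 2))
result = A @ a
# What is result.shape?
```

(5, 2, 2)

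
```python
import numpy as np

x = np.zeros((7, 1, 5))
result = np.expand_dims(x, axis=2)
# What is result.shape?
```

(7, 1, 1, 5)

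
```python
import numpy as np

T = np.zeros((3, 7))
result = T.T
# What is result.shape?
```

(7, 3)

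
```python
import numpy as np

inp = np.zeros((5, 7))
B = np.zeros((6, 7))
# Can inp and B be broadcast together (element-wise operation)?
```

No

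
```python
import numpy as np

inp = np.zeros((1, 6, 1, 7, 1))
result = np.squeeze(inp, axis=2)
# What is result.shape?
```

(1, 6, 7, 1)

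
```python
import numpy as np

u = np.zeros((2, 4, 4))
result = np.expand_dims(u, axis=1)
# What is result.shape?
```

(2, 1, 4, 4)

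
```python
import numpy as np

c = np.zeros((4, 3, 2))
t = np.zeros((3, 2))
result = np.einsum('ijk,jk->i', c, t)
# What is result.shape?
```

(4,)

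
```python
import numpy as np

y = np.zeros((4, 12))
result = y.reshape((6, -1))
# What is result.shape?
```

(6, 8)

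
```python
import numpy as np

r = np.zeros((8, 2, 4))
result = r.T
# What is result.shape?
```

(4, 2, 8)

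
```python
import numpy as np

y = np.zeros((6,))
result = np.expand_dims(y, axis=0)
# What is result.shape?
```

(1, 6)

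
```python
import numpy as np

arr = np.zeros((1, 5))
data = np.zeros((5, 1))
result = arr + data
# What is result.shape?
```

(5, 5)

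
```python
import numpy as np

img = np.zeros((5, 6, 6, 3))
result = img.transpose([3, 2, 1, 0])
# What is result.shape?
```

(3, 6, 6, 5)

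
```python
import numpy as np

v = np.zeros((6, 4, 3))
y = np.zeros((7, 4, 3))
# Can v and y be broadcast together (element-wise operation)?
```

No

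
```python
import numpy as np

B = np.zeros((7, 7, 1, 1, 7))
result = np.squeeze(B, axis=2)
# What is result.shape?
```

(7, 7, 1, 7)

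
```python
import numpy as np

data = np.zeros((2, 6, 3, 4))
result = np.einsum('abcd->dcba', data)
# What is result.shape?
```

(4, 3, 6, 2)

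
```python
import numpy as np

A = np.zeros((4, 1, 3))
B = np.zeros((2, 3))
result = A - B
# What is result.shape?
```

(4, 2, 3)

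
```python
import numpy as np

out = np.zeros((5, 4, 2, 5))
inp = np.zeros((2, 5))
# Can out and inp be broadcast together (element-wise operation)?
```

Yes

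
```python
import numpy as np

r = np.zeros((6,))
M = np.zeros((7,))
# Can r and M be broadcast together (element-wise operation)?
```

No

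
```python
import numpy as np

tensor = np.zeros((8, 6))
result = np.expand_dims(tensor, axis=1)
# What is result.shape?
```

(8, 1, 6)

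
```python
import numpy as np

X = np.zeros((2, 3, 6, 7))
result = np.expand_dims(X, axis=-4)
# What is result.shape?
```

(2, 1, 3, 6, 7)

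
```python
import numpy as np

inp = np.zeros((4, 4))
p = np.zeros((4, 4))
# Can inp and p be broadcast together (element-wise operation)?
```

Yes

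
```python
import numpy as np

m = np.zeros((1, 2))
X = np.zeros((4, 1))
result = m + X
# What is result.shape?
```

(4, 2)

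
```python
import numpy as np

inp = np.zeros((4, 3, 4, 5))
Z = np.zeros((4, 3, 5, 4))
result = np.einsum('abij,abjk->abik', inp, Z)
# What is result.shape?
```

(4, 3, 4, 4)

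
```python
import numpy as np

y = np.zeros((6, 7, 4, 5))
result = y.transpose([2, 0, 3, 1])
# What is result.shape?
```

(4, 6, 5, 7)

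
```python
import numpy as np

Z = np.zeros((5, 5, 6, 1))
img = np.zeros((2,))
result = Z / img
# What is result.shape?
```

(5, 5, 6, 2)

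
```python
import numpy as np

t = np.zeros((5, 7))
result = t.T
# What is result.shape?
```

(7, 5)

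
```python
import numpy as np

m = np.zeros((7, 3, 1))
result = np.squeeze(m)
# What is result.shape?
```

(7, 3)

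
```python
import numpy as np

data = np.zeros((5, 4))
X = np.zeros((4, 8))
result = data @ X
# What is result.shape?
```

(5, 8)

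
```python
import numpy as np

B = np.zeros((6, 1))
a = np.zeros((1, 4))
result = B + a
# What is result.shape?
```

(6, 4)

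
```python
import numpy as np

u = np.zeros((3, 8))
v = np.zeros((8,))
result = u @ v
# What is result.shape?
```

(3,)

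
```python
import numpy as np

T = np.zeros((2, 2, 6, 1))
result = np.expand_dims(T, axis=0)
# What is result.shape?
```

(1, 2, 2, 6, 1)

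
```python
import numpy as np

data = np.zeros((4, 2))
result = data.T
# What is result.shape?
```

(2, 4)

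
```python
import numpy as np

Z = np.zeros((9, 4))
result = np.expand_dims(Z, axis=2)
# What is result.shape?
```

(9, 4, 1)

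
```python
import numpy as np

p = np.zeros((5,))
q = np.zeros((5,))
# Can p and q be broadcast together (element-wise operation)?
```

Yes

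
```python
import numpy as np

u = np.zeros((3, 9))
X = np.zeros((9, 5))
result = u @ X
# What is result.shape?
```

(3, 5)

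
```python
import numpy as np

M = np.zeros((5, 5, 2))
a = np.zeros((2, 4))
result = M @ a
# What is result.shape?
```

(5, 5, 4)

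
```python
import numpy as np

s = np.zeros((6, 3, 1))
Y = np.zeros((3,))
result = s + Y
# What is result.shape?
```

(6, 3, 3)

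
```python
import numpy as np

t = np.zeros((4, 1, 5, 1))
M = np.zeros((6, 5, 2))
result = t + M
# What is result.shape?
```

(4, 6, 5, 2)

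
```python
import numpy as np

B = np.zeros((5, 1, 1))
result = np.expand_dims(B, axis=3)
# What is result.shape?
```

(5, 1, 1, 1)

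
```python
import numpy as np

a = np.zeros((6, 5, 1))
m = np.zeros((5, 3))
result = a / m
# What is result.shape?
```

(6, 5, 3)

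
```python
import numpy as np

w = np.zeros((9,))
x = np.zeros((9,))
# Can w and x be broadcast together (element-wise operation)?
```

Yes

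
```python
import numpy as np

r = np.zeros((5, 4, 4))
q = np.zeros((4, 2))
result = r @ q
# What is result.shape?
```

(5, 4, 2)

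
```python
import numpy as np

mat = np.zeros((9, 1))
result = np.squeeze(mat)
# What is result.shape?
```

(9,)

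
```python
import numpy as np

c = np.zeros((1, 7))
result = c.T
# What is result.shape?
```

(7, 1)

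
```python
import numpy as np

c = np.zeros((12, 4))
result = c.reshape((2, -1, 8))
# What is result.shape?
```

(2, 3, 8)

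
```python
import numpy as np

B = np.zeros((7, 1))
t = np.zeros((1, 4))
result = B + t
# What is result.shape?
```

(7, 4)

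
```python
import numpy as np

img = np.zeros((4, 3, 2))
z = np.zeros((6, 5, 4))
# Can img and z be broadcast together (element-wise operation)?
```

No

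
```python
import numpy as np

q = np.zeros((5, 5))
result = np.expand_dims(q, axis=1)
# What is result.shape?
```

(5, 1, 5)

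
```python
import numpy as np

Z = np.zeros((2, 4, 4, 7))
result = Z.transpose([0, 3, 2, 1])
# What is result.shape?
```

(2, 7, 4, 4)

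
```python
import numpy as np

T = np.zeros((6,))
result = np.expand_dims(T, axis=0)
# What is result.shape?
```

(1, 6)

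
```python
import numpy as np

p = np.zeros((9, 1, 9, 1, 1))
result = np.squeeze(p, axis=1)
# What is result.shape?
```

(9, 9, 1, 1)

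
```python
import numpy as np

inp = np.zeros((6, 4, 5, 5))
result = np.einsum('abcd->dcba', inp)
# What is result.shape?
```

(5, 5, 4, 6)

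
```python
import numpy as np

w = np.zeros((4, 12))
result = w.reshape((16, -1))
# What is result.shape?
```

(16, 3)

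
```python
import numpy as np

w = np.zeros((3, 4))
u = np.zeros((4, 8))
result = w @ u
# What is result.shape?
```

(3, 8)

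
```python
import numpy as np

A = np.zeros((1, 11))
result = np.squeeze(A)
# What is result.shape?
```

(11,)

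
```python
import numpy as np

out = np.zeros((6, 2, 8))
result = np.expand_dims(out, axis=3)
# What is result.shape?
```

(6, 2, 8, 1)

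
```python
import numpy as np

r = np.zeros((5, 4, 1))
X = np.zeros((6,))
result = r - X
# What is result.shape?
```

(5, 4, 6)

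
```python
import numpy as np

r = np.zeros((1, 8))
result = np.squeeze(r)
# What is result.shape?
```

(8,)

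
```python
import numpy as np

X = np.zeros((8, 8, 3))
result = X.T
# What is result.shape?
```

(3, 8, 8)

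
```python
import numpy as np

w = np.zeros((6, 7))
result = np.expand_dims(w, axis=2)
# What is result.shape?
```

(6, 7, 1)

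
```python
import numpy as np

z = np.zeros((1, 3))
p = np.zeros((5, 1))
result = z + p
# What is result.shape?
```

(5, 3)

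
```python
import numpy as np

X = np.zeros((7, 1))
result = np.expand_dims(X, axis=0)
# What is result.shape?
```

(1, 7, 1)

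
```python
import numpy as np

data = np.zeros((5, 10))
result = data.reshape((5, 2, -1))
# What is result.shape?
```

(5, 2, 5)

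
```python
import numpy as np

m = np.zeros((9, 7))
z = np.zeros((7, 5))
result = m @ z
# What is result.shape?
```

(9, 5)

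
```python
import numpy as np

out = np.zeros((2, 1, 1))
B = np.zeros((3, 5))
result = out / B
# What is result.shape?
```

(2, 3, 5)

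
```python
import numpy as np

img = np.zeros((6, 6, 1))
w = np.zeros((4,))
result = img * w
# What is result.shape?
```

(6, 6, 4)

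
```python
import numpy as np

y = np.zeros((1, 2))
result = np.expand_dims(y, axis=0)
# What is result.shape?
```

(1, 1, 2)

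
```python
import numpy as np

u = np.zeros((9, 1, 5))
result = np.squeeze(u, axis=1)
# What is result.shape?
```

(9, 5)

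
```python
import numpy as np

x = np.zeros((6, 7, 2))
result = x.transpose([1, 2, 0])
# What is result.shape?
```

(7, 2, 6)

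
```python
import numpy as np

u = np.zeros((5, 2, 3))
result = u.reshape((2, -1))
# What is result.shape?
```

(2, 15)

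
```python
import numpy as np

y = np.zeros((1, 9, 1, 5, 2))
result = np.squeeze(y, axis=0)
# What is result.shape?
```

(9, 1, 5, 2)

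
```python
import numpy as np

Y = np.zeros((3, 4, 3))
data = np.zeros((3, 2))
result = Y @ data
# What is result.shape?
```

(3, 4, 2)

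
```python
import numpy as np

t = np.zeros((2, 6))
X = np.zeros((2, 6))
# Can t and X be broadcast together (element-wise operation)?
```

Yes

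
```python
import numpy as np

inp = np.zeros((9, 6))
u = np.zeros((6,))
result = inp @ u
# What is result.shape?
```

(9,)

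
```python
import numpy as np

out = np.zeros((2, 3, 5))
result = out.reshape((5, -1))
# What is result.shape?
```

(5, 6)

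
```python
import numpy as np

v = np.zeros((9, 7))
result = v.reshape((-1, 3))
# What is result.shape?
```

(21, 3)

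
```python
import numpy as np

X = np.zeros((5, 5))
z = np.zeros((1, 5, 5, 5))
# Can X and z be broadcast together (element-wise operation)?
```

Yes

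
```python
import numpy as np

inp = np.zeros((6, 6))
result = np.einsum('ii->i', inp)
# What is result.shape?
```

(6,)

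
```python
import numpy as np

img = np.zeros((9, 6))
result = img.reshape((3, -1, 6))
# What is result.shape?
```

(3, 3, 6)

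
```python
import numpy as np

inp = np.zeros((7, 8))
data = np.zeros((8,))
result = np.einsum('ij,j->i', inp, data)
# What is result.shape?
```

(7,)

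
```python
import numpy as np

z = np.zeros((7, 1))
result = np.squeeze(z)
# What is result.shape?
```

(7,)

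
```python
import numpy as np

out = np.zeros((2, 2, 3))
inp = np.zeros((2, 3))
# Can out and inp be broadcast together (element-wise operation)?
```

Yes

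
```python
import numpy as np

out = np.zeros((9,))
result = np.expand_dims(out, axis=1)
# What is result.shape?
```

(9, 1)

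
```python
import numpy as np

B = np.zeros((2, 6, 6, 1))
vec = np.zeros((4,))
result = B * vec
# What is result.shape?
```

(2, 6, 6, 4)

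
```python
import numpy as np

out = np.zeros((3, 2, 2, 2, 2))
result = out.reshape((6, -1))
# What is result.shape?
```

(6, 8)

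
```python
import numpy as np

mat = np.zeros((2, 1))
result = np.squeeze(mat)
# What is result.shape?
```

(2,)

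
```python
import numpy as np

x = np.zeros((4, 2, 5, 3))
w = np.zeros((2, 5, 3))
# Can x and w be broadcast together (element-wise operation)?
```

Yes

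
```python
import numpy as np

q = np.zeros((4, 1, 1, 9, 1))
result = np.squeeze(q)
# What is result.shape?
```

(4, 9)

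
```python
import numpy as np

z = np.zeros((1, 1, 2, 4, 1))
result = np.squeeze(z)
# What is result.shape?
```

(2, 4)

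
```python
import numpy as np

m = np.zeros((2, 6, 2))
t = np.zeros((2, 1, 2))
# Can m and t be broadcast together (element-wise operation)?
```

Yes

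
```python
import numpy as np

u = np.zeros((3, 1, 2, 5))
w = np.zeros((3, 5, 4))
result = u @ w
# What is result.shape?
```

(3, 3, 2, 4)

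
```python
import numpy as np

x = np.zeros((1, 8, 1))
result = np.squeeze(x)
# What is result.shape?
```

(8,)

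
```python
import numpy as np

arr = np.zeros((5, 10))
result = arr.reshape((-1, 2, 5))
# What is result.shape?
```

(5, 2, 5)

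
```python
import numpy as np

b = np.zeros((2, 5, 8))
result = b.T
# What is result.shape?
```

(8, 5, 2)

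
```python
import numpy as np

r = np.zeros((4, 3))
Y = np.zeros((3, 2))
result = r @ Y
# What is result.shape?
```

(4, 2)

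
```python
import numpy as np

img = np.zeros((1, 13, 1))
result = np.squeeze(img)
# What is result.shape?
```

(13,)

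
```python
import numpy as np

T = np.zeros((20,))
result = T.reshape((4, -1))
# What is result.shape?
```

(4, 5)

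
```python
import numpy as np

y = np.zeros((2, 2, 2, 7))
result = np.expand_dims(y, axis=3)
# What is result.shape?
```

(2, 2, 2, 1, 7)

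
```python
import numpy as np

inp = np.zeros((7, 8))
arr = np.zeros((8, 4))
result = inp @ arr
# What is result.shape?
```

(7, 4)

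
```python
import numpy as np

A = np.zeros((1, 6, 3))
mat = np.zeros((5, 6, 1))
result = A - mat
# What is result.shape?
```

(5, 6, 3)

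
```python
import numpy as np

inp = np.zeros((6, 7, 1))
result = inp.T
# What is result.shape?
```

(1, 7, 6)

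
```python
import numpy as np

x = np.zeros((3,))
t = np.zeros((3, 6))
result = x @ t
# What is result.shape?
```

(6,)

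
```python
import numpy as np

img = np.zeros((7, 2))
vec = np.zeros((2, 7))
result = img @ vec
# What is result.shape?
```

(7, 7)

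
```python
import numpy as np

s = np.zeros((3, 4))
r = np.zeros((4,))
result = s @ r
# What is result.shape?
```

(3,)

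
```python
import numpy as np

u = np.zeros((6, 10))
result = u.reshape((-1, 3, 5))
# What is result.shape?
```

(4, 3, 5)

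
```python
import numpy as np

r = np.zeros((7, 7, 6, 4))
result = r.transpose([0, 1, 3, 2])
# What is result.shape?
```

(7, 7, 4, 6)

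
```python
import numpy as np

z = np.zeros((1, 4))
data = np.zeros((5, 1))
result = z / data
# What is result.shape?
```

(5, 4)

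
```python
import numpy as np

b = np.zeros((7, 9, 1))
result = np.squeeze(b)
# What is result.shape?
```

(7, 9)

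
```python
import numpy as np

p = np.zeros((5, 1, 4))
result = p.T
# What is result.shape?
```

(4, 1, 5)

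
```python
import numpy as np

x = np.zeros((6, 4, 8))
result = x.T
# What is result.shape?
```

(8, 4, 6)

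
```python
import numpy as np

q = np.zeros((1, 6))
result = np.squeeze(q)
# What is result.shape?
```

(6,)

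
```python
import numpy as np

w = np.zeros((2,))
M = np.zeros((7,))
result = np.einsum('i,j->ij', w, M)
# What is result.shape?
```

(2, 7)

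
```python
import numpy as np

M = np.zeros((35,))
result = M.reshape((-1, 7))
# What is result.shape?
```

(5, 7)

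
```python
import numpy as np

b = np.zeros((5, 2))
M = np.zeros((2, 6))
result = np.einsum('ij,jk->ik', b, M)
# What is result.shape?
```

(5, 6)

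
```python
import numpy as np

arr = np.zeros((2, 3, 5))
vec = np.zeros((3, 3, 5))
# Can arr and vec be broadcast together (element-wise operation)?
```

No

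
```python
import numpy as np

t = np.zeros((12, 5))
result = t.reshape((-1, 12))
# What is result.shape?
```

(5, 12)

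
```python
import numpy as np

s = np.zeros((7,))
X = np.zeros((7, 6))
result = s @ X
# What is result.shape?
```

(6,)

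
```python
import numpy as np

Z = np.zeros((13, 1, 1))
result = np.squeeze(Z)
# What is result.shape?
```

(13,)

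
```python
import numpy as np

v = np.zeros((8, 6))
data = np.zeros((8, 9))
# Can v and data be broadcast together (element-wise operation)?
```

No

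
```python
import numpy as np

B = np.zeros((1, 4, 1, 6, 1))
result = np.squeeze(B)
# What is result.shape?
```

(4, 6)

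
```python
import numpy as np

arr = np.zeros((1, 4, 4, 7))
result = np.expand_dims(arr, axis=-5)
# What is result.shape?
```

(1, 1, 4, 4, 7)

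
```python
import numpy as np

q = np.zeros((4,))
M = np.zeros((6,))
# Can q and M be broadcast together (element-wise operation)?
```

No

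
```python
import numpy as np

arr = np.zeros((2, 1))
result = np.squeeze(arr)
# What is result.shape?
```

(2,)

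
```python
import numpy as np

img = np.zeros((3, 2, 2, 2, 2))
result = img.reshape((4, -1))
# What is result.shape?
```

(4, 12)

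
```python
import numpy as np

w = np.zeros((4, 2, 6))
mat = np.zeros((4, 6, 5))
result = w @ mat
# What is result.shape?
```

(4, 2, 5)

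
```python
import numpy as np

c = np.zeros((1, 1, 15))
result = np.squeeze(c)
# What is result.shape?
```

(15,)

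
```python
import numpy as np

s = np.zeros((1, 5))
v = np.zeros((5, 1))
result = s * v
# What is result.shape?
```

(5, 5)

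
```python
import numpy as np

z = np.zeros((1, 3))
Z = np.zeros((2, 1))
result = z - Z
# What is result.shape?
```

(2, 3)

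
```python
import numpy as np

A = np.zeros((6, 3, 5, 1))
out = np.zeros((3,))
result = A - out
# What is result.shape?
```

(6, 3, 5, 3)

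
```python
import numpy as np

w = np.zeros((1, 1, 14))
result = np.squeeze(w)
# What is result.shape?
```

(14,)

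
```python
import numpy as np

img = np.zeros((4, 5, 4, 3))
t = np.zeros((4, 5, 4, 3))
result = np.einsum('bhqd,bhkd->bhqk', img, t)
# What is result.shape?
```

(4, 5, 4, 4)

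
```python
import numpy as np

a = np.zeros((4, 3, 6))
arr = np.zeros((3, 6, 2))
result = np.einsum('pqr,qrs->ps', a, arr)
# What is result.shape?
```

(4, 2)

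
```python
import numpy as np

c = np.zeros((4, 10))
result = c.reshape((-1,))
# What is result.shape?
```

(40,)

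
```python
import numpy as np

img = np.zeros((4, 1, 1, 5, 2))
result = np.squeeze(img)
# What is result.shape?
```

(4, 5, 2)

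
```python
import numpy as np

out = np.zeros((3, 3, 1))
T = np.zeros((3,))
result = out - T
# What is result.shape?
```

(3, 3, 3)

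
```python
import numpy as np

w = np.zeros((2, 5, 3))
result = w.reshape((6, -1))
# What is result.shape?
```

(6, 5)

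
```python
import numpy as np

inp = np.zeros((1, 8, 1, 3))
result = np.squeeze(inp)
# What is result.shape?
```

(8, 3)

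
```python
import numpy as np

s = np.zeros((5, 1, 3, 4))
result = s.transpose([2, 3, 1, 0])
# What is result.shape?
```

(3, 4, 1, 5)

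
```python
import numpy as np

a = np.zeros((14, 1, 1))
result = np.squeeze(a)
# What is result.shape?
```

(14,)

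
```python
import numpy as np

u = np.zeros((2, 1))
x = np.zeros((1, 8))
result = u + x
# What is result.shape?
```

(2, 8)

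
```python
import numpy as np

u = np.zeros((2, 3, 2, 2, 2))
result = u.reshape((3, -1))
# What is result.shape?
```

(3, 16)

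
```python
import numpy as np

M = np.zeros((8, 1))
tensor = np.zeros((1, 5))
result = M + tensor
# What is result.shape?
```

(8, 5)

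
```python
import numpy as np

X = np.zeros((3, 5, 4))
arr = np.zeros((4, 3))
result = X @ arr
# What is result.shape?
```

(3, 5, 3)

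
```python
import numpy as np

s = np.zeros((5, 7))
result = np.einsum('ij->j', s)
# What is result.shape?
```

(7,)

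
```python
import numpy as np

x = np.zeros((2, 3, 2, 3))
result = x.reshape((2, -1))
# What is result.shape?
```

(2, 18)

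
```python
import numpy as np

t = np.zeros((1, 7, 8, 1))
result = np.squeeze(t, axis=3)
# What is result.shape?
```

(1, 7, 8)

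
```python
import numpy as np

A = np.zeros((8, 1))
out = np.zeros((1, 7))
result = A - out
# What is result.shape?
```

(8, 7)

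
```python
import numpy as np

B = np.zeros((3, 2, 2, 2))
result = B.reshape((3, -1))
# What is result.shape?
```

(3, 8)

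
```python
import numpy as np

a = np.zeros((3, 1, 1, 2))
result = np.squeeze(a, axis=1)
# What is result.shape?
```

(3, 1, 2)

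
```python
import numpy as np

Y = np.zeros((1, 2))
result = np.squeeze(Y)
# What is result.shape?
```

(2,)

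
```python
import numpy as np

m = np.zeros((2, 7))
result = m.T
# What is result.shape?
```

(7, 2)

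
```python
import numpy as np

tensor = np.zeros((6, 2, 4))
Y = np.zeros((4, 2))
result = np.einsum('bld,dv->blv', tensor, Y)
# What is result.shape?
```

(6, 2, 2)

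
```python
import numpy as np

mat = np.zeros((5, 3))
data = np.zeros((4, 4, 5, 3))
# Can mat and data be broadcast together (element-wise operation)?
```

Yes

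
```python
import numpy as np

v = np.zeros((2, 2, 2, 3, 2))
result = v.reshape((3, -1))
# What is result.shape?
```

(3, 16)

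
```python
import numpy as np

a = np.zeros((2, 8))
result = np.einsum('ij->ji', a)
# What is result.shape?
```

(8, 2)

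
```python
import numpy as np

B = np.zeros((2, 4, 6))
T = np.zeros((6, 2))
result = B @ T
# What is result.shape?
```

(2, 4, 2)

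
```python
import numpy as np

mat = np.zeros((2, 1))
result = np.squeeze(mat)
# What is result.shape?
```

(2,)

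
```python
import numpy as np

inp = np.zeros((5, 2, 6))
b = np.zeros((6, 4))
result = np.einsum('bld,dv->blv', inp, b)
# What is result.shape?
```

(5, 2, 4)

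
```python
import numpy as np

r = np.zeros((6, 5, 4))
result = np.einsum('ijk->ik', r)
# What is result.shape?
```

(6, 4)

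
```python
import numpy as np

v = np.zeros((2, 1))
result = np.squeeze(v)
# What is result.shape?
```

(2,)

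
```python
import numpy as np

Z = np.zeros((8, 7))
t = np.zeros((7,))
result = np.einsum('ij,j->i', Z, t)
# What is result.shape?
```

(8,)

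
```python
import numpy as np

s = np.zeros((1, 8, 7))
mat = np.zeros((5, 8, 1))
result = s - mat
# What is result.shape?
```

(5, 8, 7)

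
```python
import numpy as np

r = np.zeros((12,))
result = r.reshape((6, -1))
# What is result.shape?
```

(6, 2)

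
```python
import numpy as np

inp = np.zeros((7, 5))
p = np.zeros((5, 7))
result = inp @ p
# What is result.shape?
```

(7, 7)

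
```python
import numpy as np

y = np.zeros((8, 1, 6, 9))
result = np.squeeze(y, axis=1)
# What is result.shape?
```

(8, 6, 9)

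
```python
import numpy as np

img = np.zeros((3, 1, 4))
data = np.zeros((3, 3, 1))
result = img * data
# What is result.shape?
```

(3, 3, 4)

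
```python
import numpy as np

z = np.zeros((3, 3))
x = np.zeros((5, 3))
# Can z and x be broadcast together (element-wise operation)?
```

No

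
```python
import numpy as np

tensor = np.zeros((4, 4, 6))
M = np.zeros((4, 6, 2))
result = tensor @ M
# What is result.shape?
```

(4, 4, 2)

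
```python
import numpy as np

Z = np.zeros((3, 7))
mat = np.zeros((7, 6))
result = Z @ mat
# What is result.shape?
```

(3, 6)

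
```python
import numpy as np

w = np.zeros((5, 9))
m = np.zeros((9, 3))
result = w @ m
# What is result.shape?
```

(5, 3)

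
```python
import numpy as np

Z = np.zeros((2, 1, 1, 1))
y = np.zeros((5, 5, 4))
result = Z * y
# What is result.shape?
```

(2, 5, 5, 4)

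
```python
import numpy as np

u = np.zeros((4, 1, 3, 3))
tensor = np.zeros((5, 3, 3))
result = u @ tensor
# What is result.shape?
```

(4, 5, 3, 3)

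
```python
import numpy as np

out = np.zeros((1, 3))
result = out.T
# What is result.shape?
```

(3, 1)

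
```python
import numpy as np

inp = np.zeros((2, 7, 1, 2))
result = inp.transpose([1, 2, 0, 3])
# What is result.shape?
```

(7, 1, 2, 2)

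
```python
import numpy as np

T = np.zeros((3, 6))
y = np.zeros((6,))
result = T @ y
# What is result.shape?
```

(3,)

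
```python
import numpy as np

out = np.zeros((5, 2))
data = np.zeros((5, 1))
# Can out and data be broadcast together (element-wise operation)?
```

Yes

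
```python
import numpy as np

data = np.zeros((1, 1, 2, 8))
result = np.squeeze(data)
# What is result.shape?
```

(2, 8)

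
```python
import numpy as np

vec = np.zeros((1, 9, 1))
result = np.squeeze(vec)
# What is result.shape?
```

(9,)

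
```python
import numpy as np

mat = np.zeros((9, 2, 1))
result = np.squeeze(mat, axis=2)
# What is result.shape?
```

(9, 2)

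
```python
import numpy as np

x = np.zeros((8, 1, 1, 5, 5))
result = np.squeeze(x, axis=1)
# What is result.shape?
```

(8, 1, 5, 5)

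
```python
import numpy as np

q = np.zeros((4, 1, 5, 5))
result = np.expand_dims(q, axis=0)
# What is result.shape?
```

(1, 4, 1, 5, 5)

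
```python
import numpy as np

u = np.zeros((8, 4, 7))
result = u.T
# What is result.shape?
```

(7, 4, 8)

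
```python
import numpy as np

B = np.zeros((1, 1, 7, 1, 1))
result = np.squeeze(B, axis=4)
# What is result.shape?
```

(1, 1, 7, 1)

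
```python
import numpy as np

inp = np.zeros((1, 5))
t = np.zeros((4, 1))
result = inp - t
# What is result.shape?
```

(4, 5)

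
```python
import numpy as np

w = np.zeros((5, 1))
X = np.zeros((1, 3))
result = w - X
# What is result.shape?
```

(5, 3)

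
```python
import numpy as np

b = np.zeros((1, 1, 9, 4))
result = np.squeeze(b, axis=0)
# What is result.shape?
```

(1, 9, 4)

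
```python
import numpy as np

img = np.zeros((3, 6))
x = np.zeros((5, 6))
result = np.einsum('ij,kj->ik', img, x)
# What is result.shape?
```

(3, 5)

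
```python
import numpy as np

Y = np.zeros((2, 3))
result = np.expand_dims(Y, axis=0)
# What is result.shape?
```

(1, 2, 3)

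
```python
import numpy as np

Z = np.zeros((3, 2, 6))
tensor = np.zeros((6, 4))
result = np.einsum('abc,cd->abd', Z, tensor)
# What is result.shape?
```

(3, 2, 4)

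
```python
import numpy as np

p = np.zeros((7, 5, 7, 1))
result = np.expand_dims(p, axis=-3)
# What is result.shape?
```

(7, 5, 1, 7, 1)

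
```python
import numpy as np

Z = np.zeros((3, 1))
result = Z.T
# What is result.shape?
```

(1, 3)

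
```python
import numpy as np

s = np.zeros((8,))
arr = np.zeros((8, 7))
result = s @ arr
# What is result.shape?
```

(7,)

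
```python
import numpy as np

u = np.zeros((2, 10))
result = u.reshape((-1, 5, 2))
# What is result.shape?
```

(2, 5, 2)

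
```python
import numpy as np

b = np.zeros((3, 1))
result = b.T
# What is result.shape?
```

(1, 3)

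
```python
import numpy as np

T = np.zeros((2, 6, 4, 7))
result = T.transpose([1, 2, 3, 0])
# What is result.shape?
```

(6, 4, 7, 2)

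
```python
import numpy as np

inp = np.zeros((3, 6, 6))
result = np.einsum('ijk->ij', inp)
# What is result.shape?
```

(3, 6)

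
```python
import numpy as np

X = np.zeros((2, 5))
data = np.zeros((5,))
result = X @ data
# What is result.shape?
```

(2,)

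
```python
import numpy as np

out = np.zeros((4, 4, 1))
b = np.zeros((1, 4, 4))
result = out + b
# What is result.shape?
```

(4, 4, 4)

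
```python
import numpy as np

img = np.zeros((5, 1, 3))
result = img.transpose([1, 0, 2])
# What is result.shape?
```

(1, 5, 3)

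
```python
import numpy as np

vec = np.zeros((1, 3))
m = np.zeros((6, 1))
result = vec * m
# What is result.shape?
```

(6, 3)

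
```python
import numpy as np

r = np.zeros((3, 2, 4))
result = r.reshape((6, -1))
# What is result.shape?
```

(6, 4)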